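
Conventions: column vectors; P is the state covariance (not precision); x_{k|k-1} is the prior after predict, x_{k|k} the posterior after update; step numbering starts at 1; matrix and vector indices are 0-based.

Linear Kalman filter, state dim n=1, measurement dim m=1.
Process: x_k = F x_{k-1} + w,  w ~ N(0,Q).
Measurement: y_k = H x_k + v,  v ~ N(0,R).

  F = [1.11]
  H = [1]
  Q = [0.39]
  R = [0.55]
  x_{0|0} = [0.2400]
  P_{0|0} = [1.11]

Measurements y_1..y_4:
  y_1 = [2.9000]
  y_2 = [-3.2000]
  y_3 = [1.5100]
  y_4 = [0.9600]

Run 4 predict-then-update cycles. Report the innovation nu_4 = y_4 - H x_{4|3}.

innov = [0.4778]

step 1: x^-=[0.2664]  P^-=[1.7576]  S=[2.3076]  K=[0.7617]  nu=[2.6336]  x^+=[2.2723]  P^+=[0.4189]
step 2: x^-=[2.5223]  P^-=[0.9061]  S=[1.4561]  K=[0.6223]  nu=[-5.7223]  x^+=[-1.0386]  P^+=[0.3423]
step 3: x^-=[-1.1529]  P^-=[0.8117]  S=[1.3617]  K=[0.5961]  nu=[2.6629]  x^+=[0.4344]  P^+=[0.3279]
step 4: x^-=[0.4822]  P^-=[0.7939]  S=[1.3439]  K=[0.5908]  nu=[0.4778]  x^+=[0.7645]  P^+=[0.3249]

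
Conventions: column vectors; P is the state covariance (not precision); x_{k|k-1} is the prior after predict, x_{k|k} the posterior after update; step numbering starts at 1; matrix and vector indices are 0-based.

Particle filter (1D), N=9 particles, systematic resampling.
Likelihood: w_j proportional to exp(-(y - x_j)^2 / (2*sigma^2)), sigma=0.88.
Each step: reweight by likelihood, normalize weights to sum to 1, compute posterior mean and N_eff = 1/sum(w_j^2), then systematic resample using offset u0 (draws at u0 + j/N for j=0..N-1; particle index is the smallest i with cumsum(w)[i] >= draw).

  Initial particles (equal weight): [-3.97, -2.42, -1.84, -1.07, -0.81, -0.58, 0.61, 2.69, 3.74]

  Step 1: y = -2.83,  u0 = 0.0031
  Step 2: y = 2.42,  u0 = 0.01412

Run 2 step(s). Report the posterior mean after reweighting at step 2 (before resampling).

step 1: w=[0.2052, 0.4260, 0.2522, 0.0643, 0.0341, 0.0181, 0.0002, 0.0000, 0.0000]  mean=-2.4162  Neff=3.4154  idx=[0, 0, 1, 1, 1, 1, 2, 2, 3]
step 2: w=[0.0000, 0.0000, 0.0007, 0.0007, 0.0007, 0.0007, 0.0203, 0.0203, 0.9567]  mean=-1.1049  Neff=1.0915  idx=[6, 8, 8, 8, 8, 8, 8, 8, 8]

post_mean = -1.1049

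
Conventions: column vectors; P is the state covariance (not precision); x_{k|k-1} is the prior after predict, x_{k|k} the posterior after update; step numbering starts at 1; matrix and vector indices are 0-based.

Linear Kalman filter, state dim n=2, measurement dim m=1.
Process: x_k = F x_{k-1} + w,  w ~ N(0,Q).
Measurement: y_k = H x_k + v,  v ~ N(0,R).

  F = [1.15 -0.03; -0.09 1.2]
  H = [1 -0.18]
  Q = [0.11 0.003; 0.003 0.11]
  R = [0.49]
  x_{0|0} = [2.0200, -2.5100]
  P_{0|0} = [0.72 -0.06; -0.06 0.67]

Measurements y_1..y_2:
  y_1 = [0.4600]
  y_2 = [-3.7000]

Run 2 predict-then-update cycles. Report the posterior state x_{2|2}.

step 1: x^-=[2.3983, -3.1938]  P^-=[1.0669 -0.1786; -0.1786 1.0936]  S=[1.6567]  K=[0.6634; -0.2266]  nu=[-2.5132]  x^+=[0.7310, -2.6242]  P^+=[0.3378 0.0705; 0.0705 1.0085]
step 2: x^-=[0.9193, -3.2149]  P^-=[0.5527 0.0292; 0.0292 1.5498]  S=[1.0824]  K=[0.5058; -0.2307]  nu=[-5.1980]  x^+=[-1.7098, -2.0155]  P^+=[0.2758 0.1555; 0.1555 1.4921]

x_post = [-1.7098, -2.0155]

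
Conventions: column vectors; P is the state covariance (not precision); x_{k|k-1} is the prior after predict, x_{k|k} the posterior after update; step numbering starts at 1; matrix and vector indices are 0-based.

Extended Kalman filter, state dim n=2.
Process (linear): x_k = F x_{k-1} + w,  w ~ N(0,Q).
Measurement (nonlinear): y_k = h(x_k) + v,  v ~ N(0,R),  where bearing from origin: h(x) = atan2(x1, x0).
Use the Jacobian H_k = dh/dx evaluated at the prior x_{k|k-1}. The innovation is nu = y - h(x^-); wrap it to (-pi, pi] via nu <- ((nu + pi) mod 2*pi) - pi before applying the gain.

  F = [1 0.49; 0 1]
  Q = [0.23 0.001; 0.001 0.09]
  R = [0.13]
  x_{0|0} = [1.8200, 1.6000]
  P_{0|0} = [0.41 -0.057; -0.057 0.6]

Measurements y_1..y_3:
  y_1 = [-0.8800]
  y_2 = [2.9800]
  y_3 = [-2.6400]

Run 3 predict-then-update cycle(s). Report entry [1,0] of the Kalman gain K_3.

step 1: x^-=[2.6040, 1.6000]  P^-=[0.7282 0.2380; 0.2380 0.6900]  H_jac=[-0.1713 0.2788]  S=[0.1823]  K=[-0.3203; 0.8317]  nu=[-1.4310]  x^+=[3.0624, 0.4098]  P^+=[0.7095 0.2866; 0.2866 0.5639]
step 2: x^-=[3.2632, 0.4098]  P^-=[1.3557 0.5639; 0.5639 0.6539]  H_jac=[-0.0379 0.3017]  S=[0.1786]  K=[0.6650; 0.9851]  nu=[2.8551]  x^+=[5.1618, 3.2224]  P^+=[1.2768 0.4469; 0.4469 0.4806]
step 3: x^-=[6.7408, 3.2224]  P^-=[2.0601 0.6834; 0.6834 0.5706]  H_jac=[-0.0577 0.1208]  S=[0.1357]  K=[-0.2683; 0.2171]  nu=[-3.0859]  x^+=[7.5688, 2.5524]  P^+=[2.0504 0.6913; 0.6913 0.5642]

K[1,0] = 0.2171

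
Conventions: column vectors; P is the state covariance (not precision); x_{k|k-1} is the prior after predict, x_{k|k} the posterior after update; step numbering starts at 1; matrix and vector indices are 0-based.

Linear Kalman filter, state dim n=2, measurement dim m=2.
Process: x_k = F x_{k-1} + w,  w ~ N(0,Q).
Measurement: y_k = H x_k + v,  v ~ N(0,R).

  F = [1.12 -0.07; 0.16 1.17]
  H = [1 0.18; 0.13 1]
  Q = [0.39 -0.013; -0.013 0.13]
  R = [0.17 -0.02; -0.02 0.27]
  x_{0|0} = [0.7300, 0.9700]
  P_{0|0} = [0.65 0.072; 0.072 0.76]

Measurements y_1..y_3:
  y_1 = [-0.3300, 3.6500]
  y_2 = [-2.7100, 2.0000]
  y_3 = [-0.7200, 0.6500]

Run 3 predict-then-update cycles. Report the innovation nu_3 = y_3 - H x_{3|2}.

innov = [2.0100, -1.7908]

step 1: x^-=[0.7497, 1.2517]  P^-=[1.1978 0.1348; 0.1348 1.2140]  S=[1.4556 0.4922; 0.4922 1.5392]  K=[0.8697 -0.0894; -0.0312 0.8100]  nu=[-1.3050, 2.3008]  x^+=[-0.5909, 3.1561]  P^+=[0.1609 -0.0624; -0.0624 0.2274]
step 2: x^-=[-0.8828, 3.5981]  P^-=[0.6027 -0.0839; -0.0839 0.4221]  S=[0.7562 0.0484; 0.0484 0.6805]  K=[0.7812 -0.0638; -0.0494 0.6078]  nu=[-2.4749, -1.4833]  x^+=[-2.7214, 2.8189]  P^+=[0.1433 -0.0515; -0.0515 0.1718]
step 3: x^-=[-3.2453, 2.8627]  P^-=[0.5787 -0.0683; -0.0683 0.3496]  S=[0.7355 0.0483; 0.0483 0.6116]  K=[0.7734 -0.0497; -0.0441 0.5605]  nu=[2.0100, -1.7908]  x^+=[-1.6017, 1.7703]  P^+=[0.1410 -0.0472; -0.0472 0.1584]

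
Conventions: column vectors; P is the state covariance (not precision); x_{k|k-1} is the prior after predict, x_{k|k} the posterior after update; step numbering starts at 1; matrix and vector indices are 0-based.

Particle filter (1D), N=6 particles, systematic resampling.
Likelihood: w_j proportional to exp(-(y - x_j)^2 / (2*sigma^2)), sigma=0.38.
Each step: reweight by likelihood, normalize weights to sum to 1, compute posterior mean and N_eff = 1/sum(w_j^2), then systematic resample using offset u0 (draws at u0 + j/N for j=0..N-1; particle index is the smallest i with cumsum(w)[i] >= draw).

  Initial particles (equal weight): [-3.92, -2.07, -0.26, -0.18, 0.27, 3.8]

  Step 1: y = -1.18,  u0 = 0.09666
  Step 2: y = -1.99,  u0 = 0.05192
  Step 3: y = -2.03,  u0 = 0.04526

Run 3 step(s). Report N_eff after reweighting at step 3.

step 1: w=[0.0000, 0.4299, 0.3562, 0.2093, 0.0046, 0.0000]  mean=-1.0189  Neff=2.8127  idx=[1, 1, 2, 2, 2, 3]
step 2: w=[0.5000, 0.5000, 0.0000, 0.0000, 0.0000, 0.0000]  mean=-2.0699  Neff=2.0002  idx=[0, 0, 0, 1, 1, 1]
step 3: w=[0.1667, 0.1667, 0.1667, 0.1667, 0.1667, 0.1667]  mean=-2.0700  Neff=6.0000  idx=[0, 1, 2, 3, 4, 5]

N_eff = 6.0000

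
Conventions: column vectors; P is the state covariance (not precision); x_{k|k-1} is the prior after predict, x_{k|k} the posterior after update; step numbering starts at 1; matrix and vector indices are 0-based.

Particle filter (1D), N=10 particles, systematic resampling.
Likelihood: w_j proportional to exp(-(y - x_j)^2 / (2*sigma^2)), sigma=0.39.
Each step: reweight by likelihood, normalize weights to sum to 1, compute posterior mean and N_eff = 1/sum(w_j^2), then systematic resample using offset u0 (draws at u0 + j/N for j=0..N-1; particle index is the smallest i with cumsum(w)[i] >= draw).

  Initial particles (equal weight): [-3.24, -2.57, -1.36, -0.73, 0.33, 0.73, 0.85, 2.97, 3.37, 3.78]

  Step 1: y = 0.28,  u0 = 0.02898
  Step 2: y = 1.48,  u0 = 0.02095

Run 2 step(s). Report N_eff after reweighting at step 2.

N_eff = 4.4211

step 1: w=[0.0000, 0.0000, 0.0001, 0.0186, 0.5263, 0.2727, 0.1824, 0.0000, 0.0000, 0.0000]  mean=0.5141  Neff=2.5977  idx=[4, 4, 4, 4, 4, 4, 5, 5, 6, 6]
step 2: w=[0.0138, 0.0138, 0.0138, 0.0138, 0.0138, 0.0138, 0.1683, 0.1683, 0.2901, 0.2901]  mean=0.7664  Neff=4.4211  idx=[1, 6, 6, 7, 8, 8, 8, 9, 9, 9]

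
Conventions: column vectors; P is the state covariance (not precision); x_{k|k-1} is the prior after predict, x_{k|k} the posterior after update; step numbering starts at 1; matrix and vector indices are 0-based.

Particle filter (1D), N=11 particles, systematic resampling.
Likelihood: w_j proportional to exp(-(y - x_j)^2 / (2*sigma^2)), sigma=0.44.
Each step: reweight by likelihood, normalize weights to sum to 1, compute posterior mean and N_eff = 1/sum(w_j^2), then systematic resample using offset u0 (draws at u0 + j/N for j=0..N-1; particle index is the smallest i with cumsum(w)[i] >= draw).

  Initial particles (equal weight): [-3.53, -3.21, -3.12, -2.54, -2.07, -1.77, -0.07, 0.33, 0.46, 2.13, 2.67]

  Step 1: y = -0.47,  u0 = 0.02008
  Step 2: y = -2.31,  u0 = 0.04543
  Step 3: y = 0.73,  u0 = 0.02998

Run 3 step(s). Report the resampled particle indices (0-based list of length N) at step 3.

resampled_idx = [0, 1, 2, 3, 4, 5, 6, 7, 8, 9, 10]

step 1: w=[0.0000, 0.0000, 0.0000, 0.0000, 0.0014, 0.0131, 0.6790, 0.1966, 0.1100, 0.0000, 0.0000]  mean=0.0419  Neff=1.9532  idx=[6, 6, 6, 6, 6, 6, 6, 6, 7, 7, 8]
step 2: w=[0.1248, 0.1248, 0.1248, 0.1248, 0.1248, 0.1248, 0.1248, 0.1248, 0.0008, 0.0008, 0.0001]  mean=-0.0693  Neff=8.0279  idx=[0, 1, 1, 2, 3, 4, 4, 5, 6, 6, 7]
step 3: w=[0.0909, 0.0909, 0.0909, 0.0909, 0.0909, 0.0909, 0.0909, 0.0909, 0.0909, 0.0909, 0.0909]  mean=-0.0700  Neff=11.0000  idx=[0, 1, 2, 3, 4, 5, 6, 7, 8, 9, 10]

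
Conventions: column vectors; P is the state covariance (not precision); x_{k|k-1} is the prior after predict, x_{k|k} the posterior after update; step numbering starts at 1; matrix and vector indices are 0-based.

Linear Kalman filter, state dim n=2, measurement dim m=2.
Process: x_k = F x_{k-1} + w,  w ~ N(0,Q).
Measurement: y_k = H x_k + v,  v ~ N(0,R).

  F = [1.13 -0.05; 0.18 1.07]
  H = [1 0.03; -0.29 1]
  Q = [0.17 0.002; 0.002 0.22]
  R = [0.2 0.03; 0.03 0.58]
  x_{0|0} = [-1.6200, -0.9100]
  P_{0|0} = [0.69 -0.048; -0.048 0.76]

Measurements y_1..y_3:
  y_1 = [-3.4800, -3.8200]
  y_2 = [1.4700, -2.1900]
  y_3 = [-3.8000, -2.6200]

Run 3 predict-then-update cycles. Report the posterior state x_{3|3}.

x_post = [-2.3230, -3.3986]

step 1: x^-=[-1.7851, -1.2653]  P^-=[1.0584 0.0441; 0.0441 1.0940]  S=[1.2620 -0.2004; -0.2004 1.7374]  K=[0.8309 -0.0554; 0.1627 0.6411]  nu=[-1.6569, -3.0724]  x^+=[-2.9915, -3.5046]  P^+=[0.1633 0.0401; 0.0401 0.3883]
step 2: x^-=[-3.2052, -4.2884]  P^-=[0.3750 0.0626; 0.0626 0.6854]  S=[0.5793 0.0039; 0.0039 1.2606]  K=[0.6507 -0.0386; 0.1400 0.5289]  nu=[4.8038, 1.1689]  x^+=[-0.1243, -2.9976]  P^+=[0.1280 0.0342; 0.0342 0.3209]
step 3: x^-=[0.0094, -3.2298]  P^-=[0.3303 0.0520; 0.0520 0.6047]  S=[0.5340 0.0038; 0.0038 1.1823]  K=[0.6218 -0.0391; 0.1277 0.4983]  nu=[-3.7125, 0.6126]  x^+=[-2.3230, -3.3986]  P^+=[0.1222 0.0314; 0.0314 0.3019]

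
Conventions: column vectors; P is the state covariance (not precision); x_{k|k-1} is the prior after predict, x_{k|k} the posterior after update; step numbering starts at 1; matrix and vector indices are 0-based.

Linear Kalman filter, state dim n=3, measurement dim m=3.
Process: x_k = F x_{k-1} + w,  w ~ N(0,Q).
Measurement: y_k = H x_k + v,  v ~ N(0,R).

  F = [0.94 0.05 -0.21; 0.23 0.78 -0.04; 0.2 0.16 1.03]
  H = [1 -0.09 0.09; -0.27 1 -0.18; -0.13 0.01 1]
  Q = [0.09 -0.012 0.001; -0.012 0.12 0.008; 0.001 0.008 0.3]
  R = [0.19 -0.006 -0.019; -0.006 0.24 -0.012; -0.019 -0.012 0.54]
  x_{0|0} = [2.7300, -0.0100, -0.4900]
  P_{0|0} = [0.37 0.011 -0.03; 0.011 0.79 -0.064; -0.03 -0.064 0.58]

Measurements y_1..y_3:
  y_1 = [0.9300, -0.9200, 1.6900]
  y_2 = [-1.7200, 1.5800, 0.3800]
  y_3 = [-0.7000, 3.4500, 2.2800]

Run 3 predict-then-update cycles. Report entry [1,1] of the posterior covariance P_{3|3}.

P_post[1,1] = 0.1204

step 1: x^-=[2.6686, 0.6397, 0.0397]  P^-=[0.4587 0.1251 -0.0757; 0.1251 0.6296 0.0440; -0.0757 0.0440 0.9176]  S=[0.6244 -0.0531 -0.0727; -0.0531 0.8421 -0.1088; -0.0727 -0.1088 1.4857]  K=[0.7044 0.0554 -0.0518; 0.1871 0.7210 0.0848; 0.0745 -0.0341 0.6257]  nu=[-1.6846, -0.8320, 1.9908]  x^+=[1.3328, -0.1065, 1.1882]  P^+=[0.1406 0.0433 -0.0242; 0.0433 0.1893 0.0373; -0.0242 0.0373 0.3334]
step 2: x^-=[0.9980, 0.1760, 1.4733]  P^-=[0.2422 0.0567 -0.0579; 0.0567 0.2568 0.0569; -0.0579 0.0569 0.6693]  S=[0.4181 -0.0294 -0.0516; -0.0294 0.4794 -0.0578; -0.0516 -0.0578 1.2294]  K=[0.5509 0.0316 -0.0477; 0.1365 0.4994 0.0716; 0.0593 -0.0297 0.5520]  nu=[-2.8348, 1.9387, -0.9654]  x^+=[-0.4563, 0.6880, 0.7149]  P^+=[0.1102 0.0305 -0.0226; 0.0305 0.1323 0.0327; -0.0226 0.0327 0.2941]
step 3: x^-=[-0.5446, 0.4031, 0.7551]  P^-=[0.2117 0.0387 -0.0563; 0.0387 0.2161 0.0443; -0.0563 0.0443 0.6232]  S=[0.3907 -0.0369 -0.0493; -0.0369 0.4494 -0.0617; -0.0493 -0.0617 1.1822]  K=[0.5156 0.0171 -0.0481; 0.1107 0.4577 0.0635; 0.0530 -0.0397 0.5339]  nu=[-0.1871, 3.0358, 1.4500]  x^+=[-0.6588, 1.8639, 1.3988]  P^+=[0.1031 0.0253 -0.0228; 0.0253 0.1204 0.0288; -0.0228 0.0288 0.2845]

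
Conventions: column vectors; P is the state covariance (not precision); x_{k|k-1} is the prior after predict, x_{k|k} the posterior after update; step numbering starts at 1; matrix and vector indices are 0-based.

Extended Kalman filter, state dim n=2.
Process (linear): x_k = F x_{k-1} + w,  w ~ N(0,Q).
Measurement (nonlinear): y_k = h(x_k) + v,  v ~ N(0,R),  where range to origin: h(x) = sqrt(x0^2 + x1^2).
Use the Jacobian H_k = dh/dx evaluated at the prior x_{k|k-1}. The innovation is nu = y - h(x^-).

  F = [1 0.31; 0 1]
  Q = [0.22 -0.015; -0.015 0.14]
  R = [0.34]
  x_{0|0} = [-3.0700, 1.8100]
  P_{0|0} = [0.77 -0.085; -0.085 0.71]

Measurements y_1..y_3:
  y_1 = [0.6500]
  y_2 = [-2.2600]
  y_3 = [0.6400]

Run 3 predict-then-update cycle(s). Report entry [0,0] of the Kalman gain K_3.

K[0,0] = -0.7637

step 1: x^-=[-2.5089, 1.8100]  P^-=[1.0055 0.1201; 0.1201 0.8500]  H_jac=[-0.8110 0.5851]  S=[1.1783]  K=[-0.6324; 0.3394]  nu=[-2.4437]  x^+=[-0.9635, 0.9807]  P^+=[0.5342 0.3730; 0.3730 0.7143]
step 2: x^-=[-0.6595, 0.9807]  P^-=[1.0542 0.5794; 0.5794 0.8543]  H_jac=[-0.5580 0.8298]  S=[0.7199]  K=[-0.1492; 0.5356]  nu=[-3.4418]  x^+=[-0.1459, -0.8627]  P^+=[1.0381 0.6370; 0.6370 0.6478]
step 3: x^-=[-0.4133, -0.8627]  P^-=[1.7153 0.8228; 0.8228 0.7878]  H_jac=[-0.4321 -0.9018]  S=[1.9421]  K=[-0.7637; -0.5489]  nu=[-0.3165]  x^+=[-0.1715, -0.6889]  P^+=[0.5827 0.0088; 0.0088 0.2027]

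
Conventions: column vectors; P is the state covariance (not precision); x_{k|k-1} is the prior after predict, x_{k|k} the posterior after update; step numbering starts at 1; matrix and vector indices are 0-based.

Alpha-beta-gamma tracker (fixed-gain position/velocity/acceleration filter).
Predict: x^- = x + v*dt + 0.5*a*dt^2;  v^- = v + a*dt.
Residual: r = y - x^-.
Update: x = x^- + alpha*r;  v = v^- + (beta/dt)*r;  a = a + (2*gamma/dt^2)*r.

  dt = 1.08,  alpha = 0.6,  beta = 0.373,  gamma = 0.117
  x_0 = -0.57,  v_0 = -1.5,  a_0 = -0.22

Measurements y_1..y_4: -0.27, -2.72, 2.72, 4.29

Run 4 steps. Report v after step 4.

step 1: x_pred=-2.3183  r=2.0483  x^+=-1.0893  v^+=-1.0302  a^+=0.1909
step 2: x_pred=-2.0906  r=-0.6294  x^+=-2.4682  v^+=-1.0414  a^+=0.0646
step 3: x_pred=-3.5552  r=6.2752  x^+=0.2099  v^+=1.1957  a^+=1.3236
step 4: x_pred=2.2732  r=2.0168  x^+=3.4833  v^+=3.3217  a^+=1.7282

v_post = 3.3217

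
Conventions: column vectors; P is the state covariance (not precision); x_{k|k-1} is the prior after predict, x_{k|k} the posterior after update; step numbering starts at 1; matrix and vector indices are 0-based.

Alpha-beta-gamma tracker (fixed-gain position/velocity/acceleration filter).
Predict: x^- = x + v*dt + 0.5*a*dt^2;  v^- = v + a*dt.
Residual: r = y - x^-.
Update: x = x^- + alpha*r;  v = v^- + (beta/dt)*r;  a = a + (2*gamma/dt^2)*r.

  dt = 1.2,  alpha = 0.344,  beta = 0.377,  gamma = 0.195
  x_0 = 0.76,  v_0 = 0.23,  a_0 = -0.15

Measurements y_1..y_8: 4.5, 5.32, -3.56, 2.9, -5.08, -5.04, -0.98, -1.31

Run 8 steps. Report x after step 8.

x_post = -9.6333

step 1: x_pred=0.9280  r=3.5720  x^+=2.1568  v^+=1.1722  a^+=0.8174
step 2: x_pred=4.1520  r=1.1680  x^+=4.5538  v^+=2.5201  a^+=1.1338
step 3: x_pred=8.3941  r=-11.9541  x^+=4.2819  v^+=0.1250  a^+=-2.1038
step 4: x_pred=2.9172  r=-0.0172  x^+=2.9113  v^+=-2.4050  a^+=-2.1085
step 5: x_pred=-1.4928  r=-3.5872  x^+=-2.7268  v^+=-6.0621  a^+=-3.0800
step 6: x_pred=-12.2189  r=7.1789  x^+=-9.7494  v^+=-7.5027  a^+=-1.1357
step 7: x_pred=-19.5704  r=18.5904  x^+=-13.1753  v^+=-3.0251  a^+=3.8992
step 8: x_pred=-13.9980  r=12.6880  x^+=-9.6333  v^+=5.6401  a^+=7.3355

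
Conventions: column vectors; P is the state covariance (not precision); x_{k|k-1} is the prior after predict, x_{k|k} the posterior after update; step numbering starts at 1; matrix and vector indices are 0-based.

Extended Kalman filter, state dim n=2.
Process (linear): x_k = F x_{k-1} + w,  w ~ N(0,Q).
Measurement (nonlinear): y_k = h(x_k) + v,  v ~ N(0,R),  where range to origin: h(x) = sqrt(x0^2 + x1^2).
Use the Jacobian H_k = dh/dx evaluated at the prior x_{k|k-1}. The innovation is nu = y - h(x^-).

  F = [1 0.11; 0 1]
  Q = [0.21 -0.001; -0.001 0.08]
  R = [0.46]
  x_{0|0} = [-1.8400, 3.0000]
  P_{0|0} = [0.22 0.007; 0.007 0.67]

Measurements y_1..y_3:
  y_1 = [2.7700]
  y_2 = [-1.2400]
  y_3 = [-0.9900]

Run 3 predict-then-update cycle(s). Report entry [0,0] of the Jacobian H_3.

step 1: x^-=[-1.5100, 3.0000]  P^-=[0.4396 0.0797; 0.0797 0.7500]  H_jac=[-0.4496 0.8932]  S=[1.0833]  K=[-0.1168; 0.5854]  nu=[-0.5886]  x^+=[-1.4413, 2.6555]  P^+=[0.4249 0.1537; 0.1537 0.3788]
step 2: x^-=[-1.1492, 2.6555]  P^-=[0.6733 0.1944; 0.1944 0.4588]  H_jac=[-0.3972 0.9177]  S=[0.8109]  K=[-0.1097; 0.4241]  nu=[-4.1335]  x^+=[-0.6956, 0.9027]  P^+=[0.6635 0.2321; 0.2321 0.3130]
step 3: x^-=[-0.5963, 0.9027]  P^-=[0.9284 0.2656; 0.2656 0.3930]  H_jac=[-0.5512 0.8344]  S=[0.7714]  K=[-0.3761; 0.2354]  nu=[-2.0718]  x^+=[0.1829, 0.4151]  P^+=[0.8193 0.3338; 0.3338 0.3503]

H_jac[0,0] = -0.5512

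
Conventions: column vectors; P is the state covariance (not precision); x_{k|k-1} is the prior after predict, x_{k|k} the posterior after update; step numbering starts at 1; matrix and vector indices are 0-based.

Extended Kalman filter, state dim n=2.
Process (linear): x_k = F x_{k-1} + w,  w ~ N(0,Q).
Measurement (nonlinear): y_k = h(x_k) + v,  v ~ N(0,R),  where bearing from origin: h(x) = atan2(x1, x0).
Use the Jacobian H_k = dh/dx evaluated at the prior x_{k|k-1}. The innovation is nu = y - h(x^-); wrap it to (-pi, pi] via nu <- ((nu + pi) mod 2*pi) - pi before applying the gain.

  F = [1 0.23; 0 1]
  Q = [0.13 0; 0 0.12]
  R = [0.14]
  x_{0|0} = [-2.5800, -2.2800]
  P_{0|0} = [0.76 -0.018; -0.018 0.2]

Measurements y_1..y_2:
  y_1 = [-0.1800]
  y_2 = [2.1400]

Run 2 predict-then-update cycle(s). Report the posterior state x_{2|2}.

step 1: x^-=[-3.1044, -2.2800]  P^-=[0.8923 0.0280; 0.0280 0.3200]  H_jac=[0.1537 -0.2093]  S=[0.1733]  K=[0.7576; -0.3616]  nu=[2.3281]  x^+=[-1.3407, -3.1218]  P^+=[0.7929 0.0755; 0.0755 0.2973]
step 2: x^-=[-2.0587, -3.1218]  P^-=[0.9733 0.1439; 0.1439 0.4173]  H_jac=[0.2232 -0.1472]  S=[0.1881]  K=[1.0426; -0.1559]  nu=[-1.9894]  x^+=[-4.1328, -2.8116]  P^+=[0.7689 0.1744; 0.1744 0.4128]

x_post = [-4.1328, -2.8116]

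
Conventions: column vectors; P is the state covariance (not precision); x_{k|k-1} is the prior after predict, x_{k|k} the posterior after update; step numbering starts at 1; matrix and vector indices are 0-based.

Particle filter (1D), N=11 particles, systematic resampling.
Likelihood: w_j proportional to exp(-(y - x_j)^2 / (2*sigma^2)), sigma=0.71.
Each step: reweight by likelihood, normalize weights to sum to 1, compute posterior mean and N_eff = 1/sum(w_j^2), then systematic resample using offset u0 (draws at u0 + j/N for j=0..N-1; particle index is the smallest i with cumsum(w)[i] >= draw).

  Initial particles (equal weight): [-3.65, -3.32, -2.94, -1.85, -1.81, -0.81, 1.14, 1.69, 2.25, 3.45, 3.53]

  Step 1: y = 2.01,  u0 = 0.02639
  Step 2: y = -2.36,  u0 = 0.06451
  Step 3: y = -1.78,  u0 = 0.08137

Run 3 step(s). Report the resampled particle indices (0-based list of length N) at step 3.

resampled_idx = [0, 1, 2, 3, 4, 5, 6, 7, 8, 9, 9]

step 1: w=[0.0000, 0.0000, 0.0000, 0.0000, 0.0000, 0.0001, 0.1852, 0.3544, 0.3705, 0.0502, 0.0397]  mean=1.9565  Neff=3.3198  idx=[6, 6, 7, 7, 7, 7, 8, 8, 8, 8, 9]
step 2: w=[0.4841, 0.4841, 0.0079, 0.0079, 0.0079, 0.0079, 0.0001, 0.0001, 0.0001, 0.0001, 0.0000]  mean=1.1576  Neff=2.1322  idx=[0, 0, 0, 0, 0, 1, 1, 1, 1, 1, 2]
step 3: w=[0.0997, 0.0997, 0.0997, 0.0997, 0.0997, 0.0997, 0.0997, 0.0997, 0.0997, 0.0997, 0.0031]  mean=1.1417  Neff=10.0604  idx=[0, 1, 2, 3, 4, 5, 6, 7, 8, 9, 9]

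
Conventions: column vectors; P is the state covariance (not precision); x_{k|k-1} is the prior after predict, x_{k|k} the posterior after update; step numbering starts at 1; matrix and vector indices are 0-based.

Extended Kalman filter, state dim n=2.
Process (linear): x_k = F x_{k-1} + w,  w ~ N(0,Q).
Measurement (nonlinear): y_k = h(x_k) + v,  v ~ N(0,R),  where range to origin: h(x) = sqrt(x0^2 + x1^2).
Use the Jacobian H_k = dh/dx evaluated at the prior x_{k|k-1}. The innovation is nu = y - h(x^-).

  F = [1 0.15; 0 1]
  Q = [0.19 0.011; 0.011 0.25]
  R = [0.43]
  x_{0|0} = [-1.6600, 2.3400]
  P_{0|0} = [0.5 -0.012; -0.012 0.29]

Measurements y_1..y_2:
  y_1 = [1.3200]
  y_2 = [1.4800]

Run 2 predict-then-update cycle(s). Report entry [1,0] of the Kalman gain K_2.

step 1: x^-=[-1.3090, 2.3400]  P^-=[0.6929 0.0425; 0.0425 0.5400]  H_jac=[-0.4882 0.8727]  S=[0.9702]  K=[-0.3104; 0.4643]  nu=[-1.3612]  x^+=[-0.8864, 1.7079]  P^+=[0.5994 0.1824; 0.1824 0.3308]
step 2: x^-=[-0.6302, 1.7079]  P^-=[0.8516 0.2430; 0.2430 0.5808]  H_jac=[-0.3462 0.9382]  S=[0.8854]  K=[-0.0755; 0.5204]  nu=[-0.3405]  x^+=[-0.6045, 1.5307]  P^+=[0.8465 0.2778; 0.2778 0.3410]

K[1,0] = 0.5204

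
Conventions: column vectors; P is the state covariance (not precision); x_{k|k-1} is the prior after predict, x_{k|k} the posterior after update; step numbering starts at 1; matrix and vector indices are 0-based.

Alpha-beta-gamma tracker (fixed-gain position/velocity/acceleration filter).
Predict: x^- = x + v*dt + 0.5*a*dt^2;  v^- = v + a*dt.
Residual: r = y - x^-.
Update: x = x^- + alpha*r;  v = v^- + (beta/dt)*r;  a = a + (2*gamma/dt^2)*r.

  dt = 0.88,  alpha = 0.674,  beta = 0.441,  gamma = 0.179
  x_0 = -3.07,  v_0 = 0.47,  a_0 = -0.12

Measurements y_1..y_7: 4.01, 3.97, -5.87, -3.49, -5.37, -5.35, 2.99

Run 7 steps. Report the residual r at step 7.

resid = 15.6514

step 1: x_pred=-2.7029  r=6.7129  x^+=1.8216  v^+=3.7285  a^+=2.9833
step 2: x_pred=6.2578  r=-2.2878  x^+=4.7158  v^+=5.2073  a^+=1.9257
step 3: x_pred=10.0439  r=-15.9139  x^+=-0.6821  v^+=-1.0731  a^+=-5.4312
step 4: x_pred=-3.7294  r=0.2394  x^+=-3.5680  v^+=-5.7326  a^+=-5.3205
step 5: x_pred=-10.6728  r=5.3028  x^+=-7.0987  v^+=-7.7572  a^+=-2.8690
step 6: x_pred=-15.0360  r=9.6860  x^+=-8.5076  v^+=-5.4280  a^+=1.6087
step 7: x_pred=-12.6614  r=15.6514  x^+=-2.1123  v^+=3.8311  a^+=8.8442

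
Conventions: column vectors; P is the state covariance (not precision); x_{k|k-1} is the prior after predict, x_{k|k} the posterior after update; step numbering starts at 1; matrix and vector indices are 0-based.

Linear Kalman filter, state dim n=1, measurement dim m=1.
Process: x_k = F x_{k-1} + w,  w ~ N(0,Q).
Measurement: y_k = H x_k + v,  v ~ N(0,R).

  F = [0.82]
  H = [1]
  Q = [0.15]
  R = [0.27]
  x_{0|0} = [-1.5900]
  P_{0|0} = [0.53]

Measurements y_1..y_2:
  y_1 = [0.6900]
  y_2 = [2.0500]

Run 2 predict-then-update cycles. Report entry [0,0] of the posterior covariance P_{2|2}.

P_post[0,0] = 0.1346

step 1: x^-=[-1.3038]  P^-=[0.5064]  S=[0.7764]  K=[0.6522]  nu=[1.9938]  x^+=[-0.0034]  P^+=[0.1761]
step 2: x^-=[-0.0028]  P^-=[0.2684]  S=[0.5384]  K=[0.4985]  nu=[2.0528]  x^+=[1.0206]  P^+=[0.1346]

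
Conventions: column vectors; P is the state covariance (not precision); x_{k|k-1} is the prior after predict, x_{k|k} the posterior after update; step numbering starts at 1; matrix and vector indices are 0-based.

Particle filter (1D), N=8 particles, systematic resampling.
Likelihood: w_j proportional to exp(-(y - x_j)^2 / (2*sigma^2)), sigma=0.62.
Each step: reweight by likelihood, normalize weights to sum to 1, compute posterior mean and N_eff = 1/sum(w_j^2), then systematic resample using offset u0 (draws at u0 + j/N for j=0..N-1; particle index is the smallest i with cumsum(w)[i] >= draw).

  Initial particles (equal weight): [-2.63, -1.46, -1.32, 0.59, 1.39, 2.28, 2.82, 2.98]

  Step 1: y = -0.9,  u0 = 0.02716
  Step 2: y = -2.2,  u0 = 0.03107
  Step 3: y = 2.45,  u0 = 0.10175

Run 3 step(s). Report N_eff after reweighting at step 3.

N_eff = 5.4262

step 1: w=[0.0133, 0.4326, 0.5172, 0.0362, 0.0007, 0.0000, 0.0000, 0.0000]  mean=-1.3268  Neff=2.1924  idx=[1, 1, 1, 1, 2, 2, 2, 2]
step 2: w=[0.1433, 0.1433, 0.1433, 0.1433, 0.1067, 0.1067, 0.1067, 0.1067]  mean=-1.4003  Neff=7.8320  idx=[0, 1, 1, 2, 3, 4, 5, 7]
step 3: w=[0.0583, 0.0583, 0.0583, 0.0583, 0.0583, 0.2361, 0.2361, 0.2361]  mean=-1.3608  Neff=5.4262  idx=[1, 3, 5, 5, 6, 6, 7, 7]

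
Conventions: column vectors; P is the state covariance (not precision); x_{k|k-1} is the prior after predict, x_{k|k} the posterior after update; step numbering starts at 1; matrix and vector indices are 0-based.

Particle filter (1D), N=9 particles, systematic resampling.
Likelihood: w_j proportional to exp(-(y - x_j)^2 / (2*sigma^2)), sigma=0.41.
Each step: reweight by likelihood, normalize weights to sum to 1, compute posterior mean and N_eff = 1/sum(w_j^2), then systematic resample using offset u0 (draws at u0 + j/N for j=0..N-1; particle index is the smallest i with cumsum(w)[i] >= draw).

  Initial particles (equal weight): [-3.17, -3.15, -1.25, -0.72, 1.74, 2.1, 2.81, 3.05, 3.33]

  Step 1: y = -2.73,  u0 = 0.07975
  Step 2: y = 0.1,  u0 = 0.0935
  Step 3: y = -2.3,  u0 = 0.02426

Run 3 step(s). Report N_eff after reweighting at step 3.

step 1: w=[0.4866, 0.5121, 0.0013, 0.0000, 0.0000, 0.0000, 0.0000, 0.0000, 0.0000]  mean=-3.1573  Neff=2.0038  idx=[0, 0, 0, 0, 1, 1, 1, 1, 1]
step 2: w=[0.0880, 0.0880, 0.0880, 0.0880, 0.1296, 0.1296, 0.1296, 0.1296, 0.1296]  mean=-3.1570  Neff=8.6978  idx=[1, 2, 3, 4, 5, 6, 7, 8, 8]
step 3: w=[0.1037, 0.1037, 0.1037, 0.1148, 0.1148, 0.1148, 0.1148, 0.1148, 0.1148]  mean=-3.1562  Neff=8.9798  idx=[0, 1, 2, 3, 4, 5, 6, 7, 8]

N_eff = 8.9798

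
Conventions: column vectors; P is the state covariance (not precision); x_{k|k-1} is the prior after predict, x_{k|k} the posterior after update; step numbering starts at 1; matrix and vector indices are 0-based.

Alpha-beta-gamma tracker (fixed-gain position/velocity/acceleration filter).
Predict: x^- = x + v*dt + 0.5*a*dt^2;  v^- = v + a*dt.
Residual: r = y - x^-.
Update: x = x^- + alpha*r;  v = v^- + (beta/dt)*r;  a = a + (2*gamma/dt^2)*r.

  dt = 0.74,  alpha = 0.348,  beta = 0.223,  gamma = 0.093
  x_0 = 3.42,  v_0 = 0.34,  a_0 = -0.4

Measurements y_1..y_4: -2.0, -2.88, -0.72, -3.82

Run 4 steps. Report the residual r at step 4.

step 1: x_pred=3.5621  r=-5.5621  x^+=1.6265  v^+=-1.6321  a^+=-2.2892
step 2: x_pred=-0.2081  r=-2.6719  x^+=-1.1379  v^+=-4.1314  a^+=-3.1968
step 3: x_pred=-5.0704  r=4.3504  x^+=-3.5565  v^+=-5.1860  a^+=-1.7191
step 4: x_pred=-7.8648  r=4.0448  x^+=-6.4572  v^+=-5.2392  a^+=-0.3452

resid = 4.0448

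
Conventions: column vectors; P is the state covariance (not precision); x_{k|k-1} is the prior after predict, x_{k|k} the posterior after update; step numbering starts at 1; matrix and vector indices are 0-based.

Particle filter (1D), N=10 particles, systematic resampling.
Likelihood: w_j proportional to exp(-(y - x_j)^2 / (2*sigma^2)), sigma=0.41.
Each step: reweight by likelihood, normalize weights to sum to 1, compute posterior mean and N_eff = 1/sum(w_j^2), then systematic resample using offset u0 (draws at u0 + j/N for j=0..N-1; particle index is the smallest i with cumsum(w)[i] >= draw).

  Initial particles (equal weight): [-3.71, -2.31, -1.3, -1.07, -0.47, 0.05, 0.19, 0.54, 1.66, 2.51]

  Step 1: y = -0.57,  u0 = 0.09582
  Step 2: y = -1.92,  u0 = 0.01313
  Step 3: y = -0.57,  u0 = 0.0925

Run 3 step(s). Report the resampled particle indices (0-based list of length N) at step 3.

step 1: w=[0.0000, 0.0001, 0.0942, 0.2186, 0.4463, 0.1466, 0.0825, 0.0118, 0.0000, 0.0000]  mean=-0.5369  Neff=3.5177  idx=[3, 3, 3, 4, 4, 4, 4, 5, 5, 7]
step 2: w=[0.3261, 0.3261, 0.3261, 0.0054, 0.0054, 0.0054, 0.0054, 0.0000, 0.0000, 0.0000]  mean=-1.0570  Neff=3.1326  idx=[0, 0, 0, 0, 1, 1, 1, 2, 2, 2]
step 3: w=[0.1000, 0.1000, 0.1000, 0.1000, 0.1000, 0.1000, 0.1000, 0.1000, 0.1000, 0.1000]  mean=-1.0700  Neff=10.0000  idx=[0, 1, 2, 3, 4, 5, 6, 7, 8, 9]

resampled_idx = [0, 1, 2, 3, 4, 5, 6, 7, 8, 9]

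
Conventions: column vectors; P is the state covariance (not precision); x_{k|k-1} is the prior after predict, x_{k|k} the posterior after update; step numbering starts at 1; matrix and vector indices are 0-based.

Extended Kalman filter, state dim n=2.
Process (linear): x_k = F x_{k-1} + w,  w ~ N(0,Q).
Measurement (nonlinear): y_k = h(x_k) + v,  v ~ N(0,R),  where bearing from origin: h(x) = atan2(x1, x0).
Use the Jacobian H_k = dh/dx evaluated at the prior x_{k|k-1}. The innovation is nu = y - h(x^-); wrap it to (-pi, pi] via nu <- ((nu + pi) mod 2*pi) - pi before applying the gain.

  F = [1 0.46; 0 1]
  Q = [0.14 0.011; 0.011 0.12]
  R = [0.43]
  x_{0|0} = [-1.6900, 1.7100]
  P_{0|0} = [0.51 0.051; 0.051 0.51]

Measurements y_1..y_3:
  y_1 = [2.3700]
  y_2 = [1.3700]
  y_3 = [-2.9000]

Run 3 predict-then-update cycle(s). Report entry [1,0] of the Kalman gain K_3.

K[1,0] = -0.1057

step 1: x^-=[-0.9034, 1.7100]  P^-=[0.8048 0.2966; 0.2966 0.6300]  H_jac=[-0.4572 -0.2415]  S=[0.7005]  K=[-0.6276; -0.4108]  nu=[0.3132]  x^+=[-1.0999, 1.5813]  P^+=[0.5290 0.1160; 0.1160 0.5118]
step 2: x^-=[-0.3725, 1.5813]  P^-=[0.8840 0.3624; 0.3624 0.6318]  H_jac=[-0.5991 -0.1411]  S=[0.8212]  K=[-0.7072; -0.3730]  nu=[-0.4321]  x^+=[-0.0669, 1.7425]  P^+=[0.4732 0.1458; 0.1458 0.5175]
step 3: x^-=[0.7347, 1.7425]  P^-=[0.8569 0.3949; 0.3949 0.6375]  H_jac=[-0.4873 0.2054]  S=[0.5813]  K=[-0.5787; -0.1057]  nu=[2.2114]  x^+=[-0.5451, 1.5089]  P^+=[0.6622 0.3593; 0.3593 0.6310]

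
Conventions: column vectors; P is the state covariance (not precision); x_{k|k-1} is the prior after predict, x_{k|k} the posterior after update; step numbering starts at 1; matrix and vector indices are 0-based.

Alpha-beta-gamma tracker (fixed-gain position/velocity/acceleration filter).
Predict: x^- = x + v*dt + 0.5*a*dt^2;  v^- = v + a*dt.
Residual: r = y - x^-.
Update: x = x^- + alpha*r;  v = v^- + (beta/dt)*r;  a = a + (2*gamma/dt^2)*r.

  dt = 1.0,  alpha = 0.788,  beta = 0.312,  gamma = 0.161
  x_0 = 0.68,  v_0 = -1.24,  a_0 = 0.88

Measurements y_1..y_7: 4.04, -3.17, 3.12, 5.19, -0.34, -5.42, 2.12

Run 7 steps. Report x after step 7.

x_post = -0.1067

step 1: x_pred=-0.1200  r=4.1600  x^+=3.1581  v^+=0.9379  a^+=2.2195
step 2: x_pred=5.2058  r=-8.3758  x^+=-1.3943  v^+=0.5442  a^+=-0.4775
step 3: x_pred=-1.0889  r=4.2089  x^+=2.2277  v^+=1.3799  a^+=0.8778
step 4: x_pred=4.0465  r=1.1435  x^+=4.9476  v^+=2.6144  a^+=1.2460
step 5: x_pred=8.1850  r=-8.5250  x^+=1.4673  v^+=1.2006  a^+=-1.4991
step 6: x_pred=1.9184  r=-7.3384  x^+=-3.8643  v^+=-2.5880  a^+=-3.8620
step 7: x_pred=-8.3833  r=10.5033  x^+=-0.1067  v^+=-3.1730  a^+=-0.4800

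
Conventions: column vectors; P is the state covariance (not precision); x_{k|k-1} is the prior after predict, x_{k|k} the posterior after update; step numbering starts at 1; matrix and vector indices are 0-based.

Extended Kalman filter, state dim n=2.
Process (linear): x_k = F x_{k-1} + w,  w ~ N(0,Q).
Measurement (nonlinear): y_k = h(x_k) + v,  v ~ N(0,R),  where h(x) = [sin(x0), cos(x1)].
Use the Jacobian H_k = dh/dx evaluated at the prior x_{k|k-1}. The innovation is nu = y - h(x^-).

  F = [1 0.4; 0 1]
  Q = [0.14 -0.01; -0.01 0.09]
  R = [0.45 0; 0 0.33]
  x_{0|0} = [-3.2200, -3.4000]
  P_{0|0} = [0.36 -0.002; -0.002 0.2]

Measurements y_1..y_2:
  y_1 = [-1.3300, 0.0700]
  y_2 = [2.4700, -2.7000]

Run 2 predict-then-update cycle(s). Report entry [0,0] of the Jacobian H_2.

step 1: x^-=[-4.5800, -3.4000]  P^-=[0.5304 0.0680; 0.0680 0.2900]  H_jac=[-0.1320 0.0000; 0.0000 -0.2555]  S=[0.4592 0.0023; 0.0023 0.3489]  K=[-0.1522 -0.0488; -0.0185 -0.2123]  nu=[-2.3212, 1.0368]  x^+=[-4.2773, -3.5772]  P^+=[0.5189 0.0630; 0.0630 0.2741]
step 2: x^-=[-5.7081, -3.5772]  P^-=[0.7532 0.1627; 0.1627 0.3641]  H_jac=[0.8392 0.0000; 0.0000 -0.4219]  S=[0.9804 -0.0576; -0.0576 0.3948]  K=[0.6400 -0.0805; 0.1174 -0.3720]  nu=[1.9261, -1.7934]  x^+=[-4.3312, -2.6840]  P^+=[0.3432 0.0629; 0.0629 0.2909]

H_jac[0,0] = 0.8392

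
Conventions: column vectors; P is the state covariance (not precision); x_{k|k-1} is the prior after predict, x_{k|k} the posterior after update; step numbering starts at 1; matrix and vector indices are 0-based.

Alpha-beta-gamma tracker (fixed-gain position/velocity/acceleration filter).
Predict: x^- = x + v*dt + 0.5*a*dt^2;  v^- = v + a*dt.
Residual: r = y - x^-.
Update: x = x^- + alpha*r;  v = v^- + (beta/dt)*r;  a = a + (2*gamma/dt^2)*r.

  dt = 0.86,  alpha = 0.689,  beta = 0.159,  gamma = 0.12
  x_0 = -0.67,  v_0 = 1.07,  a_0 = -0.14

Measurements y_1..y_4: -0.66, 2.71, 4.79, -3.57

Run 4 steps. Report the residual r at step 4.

resid = -9.5418

step 1: x_pred=0.1984  r=-0.8584  x^+=-0.3930  v^+=0.7909  a^+=-0.4186
step 2: x_pred=0.1324  r=2.5776  x^+=1.9084  v^+=0.9075  a^+=0.4179
step 3: x_pred=2.8433  r=1.9467  x^+=4.1846  v^+=1.6268  a^+=1.0496
step 4: x_pred=5.9718  r=-9.5418  x^+=-0.6025  v^+=0.7653  a^+=-2.0467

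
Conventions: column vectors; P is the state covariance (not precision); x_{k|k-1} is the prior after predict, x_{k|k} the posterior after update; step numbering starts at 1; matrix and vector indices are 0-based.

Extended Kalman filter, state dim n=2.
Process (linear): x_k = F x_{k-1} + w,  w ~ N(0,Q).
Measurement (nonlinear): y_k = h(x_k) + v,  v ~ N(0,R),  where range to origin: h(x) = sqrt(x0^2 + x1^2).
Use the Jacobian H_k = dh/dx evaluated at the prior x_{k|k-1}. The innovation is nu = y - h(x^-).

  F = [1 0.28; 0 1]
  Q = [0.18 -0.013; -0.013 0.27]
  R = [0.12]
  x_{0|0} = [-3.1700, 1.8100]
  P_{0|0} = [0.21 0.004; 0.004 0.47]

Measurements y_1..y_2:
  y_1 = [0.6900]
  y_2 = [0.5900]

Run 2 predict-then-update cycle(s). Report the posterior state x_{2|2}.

x_post = [-0.6061, 0.5609]

step 1: x^-=[-2.6632, 1.8100]  P^-=[0.4291 0.1226; 0.1226 0.7400]  H_jac=[-0.8271 0.5621]  S=[0.5333]  K=[-0.5362; 0.5898]  nu=[-2.5301]  x^+=[-1.3066, 0.3178]  P^+=[0.2758 0.2913; 0.2913 0.5545]
step 2: x^-=[-1.2176, 0.3178]  P^-=[0.6623 0.4335; 0.4335 0.8245]  H_jac=[-0.9676 0.2525]  S=[0.5808]  K=[-0.9149; -0.3637]  nu=[-0.6684]  x^+=[-0.6061, 0.5609]  P^+=[0.1762 0.2402; 0.2402 0.7476]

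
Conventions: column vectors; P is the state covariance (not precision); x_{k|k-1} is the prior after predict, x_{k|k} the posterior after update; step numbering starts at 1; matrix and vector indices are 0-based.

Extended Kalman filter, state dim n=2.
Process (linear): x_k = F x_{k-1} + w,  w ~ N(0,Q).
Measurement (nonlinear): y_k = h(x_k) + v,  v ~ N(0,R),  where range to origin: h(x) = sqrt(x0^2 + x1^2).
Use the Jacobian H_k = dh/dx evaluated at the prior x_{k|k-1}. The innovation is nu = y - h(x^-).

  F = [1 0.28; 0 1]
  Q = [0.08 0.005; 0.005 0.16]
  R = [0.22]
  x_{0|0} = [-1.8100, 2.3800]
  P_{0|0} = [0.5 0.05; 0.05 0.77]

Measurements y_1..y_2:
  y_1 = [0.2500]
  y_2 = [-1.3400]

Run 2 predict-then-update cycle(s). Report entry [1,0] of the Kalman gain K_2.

step 1: x^-=[-1.1436, 2.3800]  P^-=[0.6684 0.2706; 0.2706 0.9300]  H_jac=[-0.4331 0.9013]  S=[0.8897]  K=[-0.0512; 0.8105]  nu=[-2.3905]  x^+=[-1.0212, 0.4425]  P^+=[0.6660 0.3075; 0.3075 0.3456]
step 2: x^-=[-0.8973, 0.4425]  P^-=[0.9453 0.4093; 0.4093 0.5056]  H_jac=[-0.8969 0.4423]  S=[0.7546]  K=[-0.8837; -0.1901]  nu=[-2.3404]  x^+=[1.1709, 0.8874]  P^+=[0.3561 0.2825; 0.2825 0.4783]

K[1,0] = -0.1901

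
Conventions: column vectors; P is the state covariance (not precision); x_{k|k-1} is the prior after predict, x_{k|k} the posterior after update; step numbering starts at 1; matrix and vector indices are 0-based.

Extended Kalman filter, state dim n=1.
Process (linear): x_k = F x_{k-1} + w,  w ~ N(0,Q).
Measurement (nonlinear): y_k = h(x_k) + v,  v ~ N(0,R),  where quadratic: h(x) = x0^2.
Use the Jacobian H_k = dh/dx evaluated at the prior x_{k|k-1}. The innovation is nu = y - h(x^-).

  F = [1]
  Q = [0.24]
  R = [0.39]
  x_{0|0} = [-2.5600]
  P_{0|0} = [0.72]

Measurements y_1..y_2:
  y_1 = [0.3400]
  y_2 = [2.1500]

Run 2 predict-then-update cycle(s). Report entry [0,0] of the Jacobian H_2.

H_jac[0,0] = -2.7299

step 1: x^-=[-2.5600]  P^-=[0.9600]  H_jac=[-5.1200]  S=[25.5558]  K=[-0.1923]  nu=[-6.2136]  x^+=[-1.3649]  P^+=[0.0147]
step 2: x^-=[-1.3649]  P^-=[0.2547]  H_jac=[-2.7299]  S=[2.2877]  K=[-0.3039]  nu=[0.2870]  x^+=[-1.4521]  P^+=[0.0434]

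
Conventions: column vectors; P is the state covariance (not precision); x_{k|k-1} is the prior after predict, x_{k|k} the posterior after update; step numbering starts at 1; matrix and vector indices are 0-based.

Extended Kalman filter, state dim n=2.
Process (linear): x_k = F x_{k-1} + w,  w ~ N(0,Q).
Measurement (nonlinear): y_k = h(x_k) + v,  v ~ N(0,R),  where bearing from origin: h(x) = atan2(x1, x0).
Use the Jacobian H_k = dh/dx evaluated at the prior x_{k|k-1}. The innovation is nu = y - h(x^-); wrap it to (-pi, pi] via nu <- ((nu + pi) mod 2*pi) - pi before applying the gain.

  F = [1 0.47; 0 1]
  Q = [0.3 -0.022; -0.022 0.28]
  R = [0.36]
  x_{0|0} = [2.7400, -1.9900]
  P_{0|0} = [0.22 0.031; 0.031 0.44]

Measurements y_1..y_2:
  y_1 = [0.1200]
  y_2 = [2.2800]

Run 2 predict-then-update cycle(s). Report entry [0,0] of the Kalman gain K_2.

step 1: x^-=[1.8047, -1.9900]  P^-=[0.6463 0.2158; 0.2158 0.7200]  H_jac=[0.2757 0.2501]  S=[0.4839]  K=[0.4798; 0.4950]  nu=[0.9542]  x^+=[2.2625, -1.5177]  P^+=[0.5349 0.1009; 0.1009 0.6014]
step 2: x^-=[1.5492, -1.5177]  P^-=[1.0626 0.3615; 0.3615 0.8814]  H_jac=[0.3227 0.3294]  S=[0.6431]  K=[0.7183; 0.6328]  nu=[3.0551]  x^+=[3.7437, 0.4157]  P^+=[0.7308 0.0692; 0.0692 0.6239]

K[0,0] = 0.7183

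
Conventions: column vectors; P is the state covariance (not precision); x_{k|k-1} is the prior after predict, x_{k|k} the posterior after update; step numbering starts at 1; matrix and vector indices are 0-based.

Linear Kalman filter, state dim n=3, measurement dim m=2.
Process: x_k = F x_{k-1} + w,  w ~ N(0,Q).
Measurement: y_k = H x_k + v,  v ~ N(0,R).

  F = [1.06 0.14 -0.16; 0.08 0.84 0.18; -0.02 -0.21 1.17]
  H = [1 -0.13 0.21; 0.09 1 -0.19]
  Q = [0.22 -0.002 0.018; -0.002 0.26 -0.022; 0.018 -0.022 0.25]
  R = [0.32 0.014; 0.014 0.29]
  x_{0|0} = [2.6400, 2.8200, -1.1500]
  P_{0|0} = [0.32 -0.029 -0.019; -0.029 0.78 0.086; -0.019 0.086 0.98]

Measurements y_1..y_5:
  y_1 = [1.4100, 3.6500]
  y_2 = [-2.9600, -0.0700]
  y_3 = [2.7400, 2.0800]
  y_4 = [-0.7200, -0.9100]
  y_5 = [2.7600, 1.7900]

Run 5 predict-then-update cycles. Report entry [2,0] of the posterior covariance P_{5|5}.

step 1: x^-=[3.3772, 2.3730, -1.9905]  P^-=[0.6139 0.0497 -0.1953; 0.0497 0.8657 0.1268; -0.1953 0.1268 1.5844]  S=[0.9165 0.0058; 0.0058 1.1853]  K=[0.6173 0.1168; -0.0440 0.7140; 0.1330 -0.1625]  nu=[-1.2407, 0.5949]  x^+=[2.6808, 2.8523, -2.2522]  P^+=[0.2477 -0.0268 -0.2475; -0.0268 0.2600 0.2691; -0.2475 0.2691 1.5372]
step 2: x^-=[3.6014, 2.2051, -3.2876]  P^-=[0.6067 -0.0923 -0.5313; -0.0923 0.5655 0.4884; -0.5313 0.4884 2.2449]  S=[0.8094 0.0198; 0.0198 0.7574]  K=[0.6249 0.0671; -0.0932 0.6156; -0.1529 0.0225]  nu=[-5.5843, -3.2238]  x^+=[-0.1045, 0.7412, -2.5063]  P^+=[0.2856 -0.0840 -0.4552; -0.0840 0.2737 0.4683; -0.4552 0.4683 2.2258]
step 3: x^-=[0.3940, 0.1631, -3.0859]  P^-=[0.7117 -0.2175 -0.8674; -0.2175 0.6443 0.8024; -0.8674 0.8024 3.0995]  S=[0.8277 -0.0077; -0.0077 0.7376]  K=[0.6741 0.0223; -0.1545 0.6387; -0.3858 0.1795]  nu=[3.0152, 1.2951]  x^+=[2.4556, 0.5243, -4.0168]  P^+=[0.3354 -0.1386 -0.6541; -0.1386 0.3221 0.6663; -0.6541 0.6663 2.9515]
step 4: x^-=[3.3190, -0.0861, -4.8588]  P^-=[0.8296 -0.3348 -1.2017; -0.3348 0.7491 1.1177; -1.2017 1.1177 4.0066]  S=[0.8603 -0.0315; -0.0315 0.7466]  K=[0.7212 -0.0121; -0.2050 0.6699; -0.5764 0.3082]  nu=[-3.0298, -2.0458]  x^+=[1.1588, -0.8355, -3.7428]  P^+=[0.3815 -0.1862 -0.8341; -0.1862 0.3692 0.8477; -0.8341 0.8477 3.6387]
step 5: x^-=[1.7102, -1.2829, -4.2268]  P^-=[0.9387 -0.4400 -1.5099; -0.4400 0.8482 1.4108; -1.5099 1.4108 4.8683]  S=[0.8910 -0.0514; -0.0514 0.7578]  K=[0.7597 -0.0390; -0.2448 0.6966; -0.7292 0.4124]  nu=[1.7706, 2.1158]  x^+=[2.9728, -0.2424, -4.6455]  P^+=[0.4203 -0.2260 -0.9865; -0.2260 0.4095 1.0028; -0.9865 1.0028 4.2348]

P_post[2,0] = -0.9865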